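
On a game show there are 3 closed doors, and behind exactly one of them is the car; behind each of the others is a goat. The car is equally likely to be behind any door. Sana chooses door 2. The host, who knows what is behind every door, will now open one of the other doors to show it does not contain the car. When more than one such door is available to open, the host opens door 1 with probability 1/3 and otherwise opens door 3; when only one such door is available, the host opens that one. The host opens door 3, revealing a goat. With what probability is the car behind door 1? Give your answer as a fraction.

3/5

Condition on the true location of the car.
If it is behind door 1 (prior 1/3): only door 3 is available, probability 1; weight (1/3)·1 = 1/3.
If it is behind door 2 (prior 1/3): door 1 is available but not opened, probability 2/3; weight (1/3)·(2/3) = 2/9.
If it is behind door 3 (prior 1/3): the host opened door 3, so this case is ruled out; weight (1/3)·0 = 0.
The weights sum to 5/9.
So P(the car behind door 1 | the host opened door 3) = (1/3) / (5/9) = 3/5.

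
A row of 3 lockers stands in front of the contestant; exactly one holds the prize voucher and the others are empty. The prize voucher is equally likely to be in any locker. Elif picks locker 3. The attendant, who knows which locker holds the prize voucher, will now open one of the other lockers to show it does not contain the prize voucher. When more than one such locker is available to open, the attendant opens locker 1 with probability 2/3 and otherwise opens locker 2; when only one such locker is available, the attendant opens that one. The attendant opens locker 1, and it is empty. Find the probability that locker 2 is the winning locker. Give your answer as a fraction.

Consider each possible location of the prize voucher in turn.
If it is in locker 1 (prior 1/3): the attendant opened locker 1, so this case is ruled out; weight (1/3)·0 = 0.
If it is in locker 2 (prior 1/3): only locker 1 is available, probability 1; weight (1/3)·1 = 1/3.
If it is in locker 3 (prior 1/3): locker 1 is available, opened with probability 2/3; weight (1/3)·(2/3) = 2/9.
The weights sum to 5/9.
So P(the prize voucher in locker 2 | the attendant opened locker 1) = (1/3) / (5/9) = 3/5.

3/5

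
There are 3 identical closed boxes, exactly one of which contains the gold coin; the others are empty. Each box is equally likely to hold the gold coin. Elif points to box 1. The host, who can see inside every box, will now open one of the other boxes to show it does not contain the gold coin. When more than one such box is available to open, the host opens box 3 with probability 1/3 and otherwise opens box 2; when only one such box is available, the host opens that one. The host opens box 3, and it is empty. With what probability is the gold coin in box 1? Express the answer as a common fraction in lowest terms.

1/4

Condition on the true location of the gold coin.
If it is in box 1 (prior 1/3): box 3 is available, opened with probability 1/3; weight (1/3)·(1/3) = 1/9.
If it is in box 2 (prior 1/3): only box 3 is available, probability 1; weight (1/3)·1 = 1/3.
If it is in box 3 (prior 1/3): the host opened box 3, so this case is ruled out; weight (1/3)·0 = 0.
The weights sum to 4/9.
So P(the gold coin in box 1 | the host opened box 3) = (1/9) / (4/9) = 1/4.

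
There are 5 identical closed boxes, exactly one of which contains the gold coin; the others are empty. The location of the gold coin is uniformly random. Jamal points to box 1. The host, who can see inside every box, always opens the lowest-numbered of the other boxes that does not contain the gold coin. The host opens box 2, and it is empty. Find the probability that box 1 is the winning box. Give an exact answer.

1/4

Condition on the true location of the gold coin.
If it is in any of boxes 1, 3, 4, and 5 (prior 1/5 each): box 2 is the lowest-numbered option available, probability 1; weight (1/5)·1 = 1/5 each.
If it is in box 2 (prior 1/5): the host opened box 2, so this case is ruled out; weight (1/5)·0 = 0.
The weights sum to 4/5.
So P(the gold coin in box 1 | the host opened box 2) = (1/5) / (4/5) = 1/4.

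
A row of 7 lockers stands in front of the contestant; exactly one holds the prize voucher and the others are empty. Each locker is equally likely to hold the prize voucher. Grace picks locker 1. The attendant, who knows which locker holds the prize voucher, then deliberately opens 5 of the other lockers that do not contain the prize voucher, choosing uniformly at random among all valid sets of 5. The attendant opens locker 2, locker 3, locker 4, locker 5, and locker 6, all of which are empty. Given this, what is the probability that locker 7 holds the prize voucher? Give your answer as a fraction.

6/7

Condition on the true location of the prize voucher.
If it is in locker 1 (prior 1/7): the attendant has 6 equally likely choices, so probability 1/6; weight (1/7)·(1/6) = 1/42.
If it is in any of lockers 2, 3, 4, 5, and 6 (prior 1/7 each): that locker was opened and seen not to hold the prize — ruled out; weight (1/7)·0 = 0 each.
If it is in locker 7 (prior 1/7): the attendant has no choice, probability 1; weight (1/7)·1 = 1/7.
The weights sum to 1/6.
So P(the prize voucher in locker 7 | the attendant opened locker 2, locker 3, locker 4, locker 5, and locker 6) = (1/7) / (1/6) = 6/7.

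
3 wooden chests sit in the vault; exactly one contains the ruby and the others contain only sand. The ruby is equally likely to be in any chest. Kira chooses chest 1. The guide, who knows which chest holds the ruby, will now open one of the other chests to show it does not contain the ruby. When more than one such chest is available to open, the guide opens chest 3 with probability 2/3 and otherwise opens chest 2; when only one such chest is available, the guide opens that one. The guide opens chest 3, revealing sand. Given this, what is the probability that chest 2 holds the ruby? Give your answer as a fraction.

3/5

Condition on the true location of the ruby.
If it is in chest 1 (prior 1/3): chest 3 is available, opened with probability 2/3; weight (1/3)·(2/3) = 2/9.
If it is in chest 2 (prior 1/3): only chest 3 is available, probability 1; weight (1/3)·1 = 1/3.
If it is in chest 3 (prior 1/3): the guide opened chest 3, so this case is ruled out; weight (1/3)·0 = 0.
The weights sum to 5/9.
So P(the ruby in chest 2 | the guide opened chest 3) = (1/3) / (5/9) = 3/5.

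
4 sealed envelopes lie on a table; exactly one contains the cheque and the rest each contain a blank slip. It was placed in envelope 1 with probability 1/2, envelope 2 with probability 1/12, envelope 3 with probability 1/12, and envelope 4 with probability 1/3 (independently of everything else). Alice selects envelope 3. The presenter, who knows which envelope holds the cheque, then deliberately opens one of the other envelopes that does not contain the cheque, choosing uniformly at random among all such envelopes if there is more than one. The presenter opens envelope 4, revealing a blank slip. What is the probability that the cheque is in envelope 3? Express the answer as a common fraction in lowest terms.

Apply Bayes' rule, conditioning on where the cheque actually is.
If it is in envelope 1 (prior 1/2): the presenter has 2 equally likely choices, so probability 1/2; weight (1/2)·(1/2) = 1/4.
If it is in envelope 2 (prior 1/12): the presenter has 2 equally likely choices, so probability 1/2; weight (1/12)·(1/2) = 1/24.
If it is in envelope 3 (prior 1/12): the presenter has 3 equally likely choices, so probability 1/3; weight (1/12)·(1/3) = 1/36.
If it is in envelope 4 (prior 1/3): the presenter opened envelope 4, so this case is ruled out; weight (1/3)·0 = 0.
The weights sum to 23/72.
So P(the cheque in envelope 3 | the presenter opened envelope 4) = (1/36) / (23/72) = 2/23.

2/23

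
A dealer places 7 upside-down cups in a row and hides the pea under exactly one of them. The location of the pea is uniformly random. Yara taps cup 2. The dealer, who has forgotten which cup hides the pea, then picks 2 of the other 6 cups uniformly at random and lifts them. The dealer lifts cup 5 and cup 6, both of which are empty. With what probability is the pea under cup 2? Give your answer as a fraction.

Consider each possible location of the pea in turn.
If it is under any of cups 1, 2, 3, 4, and 7 (prior 1/7 each): the dealer picks exactly this set with probability 1/15 regardless, and none is the prize; weight (1/7)·(1/15) = 1/105 each.
If it is under either of cups 5 and 6 (prior 1/7 each): that cup was opened and seen not to hold the prize — ruled out; weight (1/7)·0 = 0 each.
The weights sum to 1/21.
So P(the pea under cup 2 | the dealer opened cup 5 and cup 6) = (1/105) / (1/21) = 1/5.

1/5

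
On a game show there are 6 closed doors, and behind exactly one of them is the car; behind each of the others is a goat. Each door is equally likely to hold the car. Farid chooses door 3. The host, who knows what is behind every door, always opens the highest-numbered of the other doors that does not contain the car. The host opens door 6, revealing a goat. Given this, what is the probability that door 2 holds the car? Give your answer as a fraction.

Apply Bayes' rule, conditioning on where the car actually is.
If it is behind any of doors 1, 2, 3, 4, and 5 (prior 1/6 each): door 6 is the highest-numbered option available, probability 1; weight (1/6)·1 = 1/6 each.
If it is behind door 6 (prior 1/6): the host opened door 6, so this case is ruled out; weight (1/6)·0 = 0.
The weights sum to 5/6.
So P(the car behind door 2 | the host opened door 6) = (1/6) / (5/6) = 1/5.

1/5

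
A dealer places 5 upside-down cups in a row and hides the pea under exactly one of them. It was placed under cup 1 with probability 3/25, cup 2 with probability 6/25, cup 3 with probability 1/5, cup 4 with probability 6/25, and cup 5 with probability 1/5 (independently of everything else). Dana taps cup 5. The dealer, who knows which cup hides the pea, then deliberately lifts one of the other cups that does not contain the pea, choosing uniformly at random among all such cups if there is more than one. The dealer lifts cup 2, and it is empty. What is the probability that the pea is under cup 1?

Condition on the true location of the pea.
If it is under cup 1 (prior 3/25): the dealer has 3 equally likely choices, so probability 1/3; weight (3/25)·(1/3) = 1/25.
If it is under cup 2 (prior 6/25): the dealer opened cup 2, so this case is ruled out; weight (6/25)·0 = 0.
If it is under cup 3 (prior 1/5): the dealer has 3 equally likely choices, so probability 1/3; weight (1/5)·(1/3) = 1/15.
If it is under cup 4 (prior 6/25): the dealer has 3 equally likely choices, so probability 1/3; weight (6/25)·(1/3) = 2/25.
If it is under cup 5 (prior 1/5): the dealer has 4 equally likely choices, so probability 1/4; weight (1/5)·(1/4) = 1/20.
The weights sum to 71/300.
So P(the pea under cup 1 | the dealer opened cup 2) = (1/25) / (71/300) = 12/71.

12/71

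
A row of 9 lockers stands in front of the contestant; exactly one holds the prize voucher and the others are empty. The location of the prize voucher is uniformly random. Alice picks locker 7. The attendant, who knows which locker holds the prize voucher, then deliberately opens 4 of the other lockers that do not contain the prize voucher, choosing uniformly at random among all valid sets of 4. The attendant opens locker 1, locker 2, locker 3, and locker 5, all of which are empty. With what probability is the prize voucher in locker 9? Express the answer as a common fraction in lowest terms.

Consider each possible location of the prize voucher in turn.
If it is in any of lockers 1, 2, 3, and 5 (prior 1/9 each): that locker was opened and seen not to hold the prize — ruled out; weight (1/9)·0 = 0 each.
If it is in any of lockers 4, 6, 8, and 9 (prior 1/9 each): the attendant has 35 equally likely choices, so probability 1/35; weight (1/9)·(1/35) = 1/315 each.
If it is in locker 7 (prior 1/9): the attendant has 70 equally likely choices, so probability 1/70; weight (1/9)·(1/70) = 1/630.
The weights sum to 1/70.
So P(the prize voucher in locker 9 | the attendant opened locker 1, locker 2, locker 3, and locker 5) = (1/315) / (1/70) = 2/9.

2/9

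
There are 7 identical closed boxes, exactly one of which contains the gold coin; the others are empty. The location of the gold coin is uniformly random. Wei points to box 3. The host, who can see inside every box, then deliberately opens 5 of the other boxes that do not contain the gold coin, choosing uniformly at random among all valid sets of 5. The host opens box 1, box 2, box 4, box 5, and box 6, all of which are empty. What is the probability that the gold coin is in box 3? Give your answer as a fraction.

Apply Bayes' rule, conditioning on where the gold coin actually is.
If it is in any of boxes 1, 2, 4, 5, and 6 (prior 1/7 each): that box was opened and seen not to hold the prize — ruled out; weight (1/7)·0 = 0 each.
If it is in box 3 (prior 1/7): the host has 6 equally likely choices, so probability 1/6; weight (1/7)·(1/6) = 1/42.
If it is in box 7 (prior 1/7): the host has no choice, probability 1; weight (1/7)·1 = 1/7.
The weights sum to 1/6.
So P(the gold coin in box 3 | the host opened box 1, box 2, box 4, box 5, and box 6) = (1/42) / (1/6) = 1/7.

1/7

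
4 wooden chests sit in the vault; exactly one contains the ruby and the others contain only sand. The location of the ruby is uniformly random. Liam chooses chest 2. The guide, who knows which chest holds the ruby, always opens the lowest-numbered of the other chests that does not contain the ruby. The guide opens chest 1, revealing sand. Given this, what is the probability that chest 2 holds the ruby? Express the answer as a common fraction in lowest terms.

1/3

Apply Bayes' rule, conditioning on where the ruby actually is.
If it is in chest 1 (prior 1/4): the guide opened chest 1, so this case is ruled out; weight (1/4)·0 = 0.
If it is in any of chests 2, 3, and 4 (prior 1/4 each): chest 1 is the lowest-numbered option available, probability 1; weight (1/4)·1 = 1/4 each.
The weights sum to 3/4.
So P(the ruby in chest 2 | the guide opened chest 1) = (1/4) / (3/4) = 1/3.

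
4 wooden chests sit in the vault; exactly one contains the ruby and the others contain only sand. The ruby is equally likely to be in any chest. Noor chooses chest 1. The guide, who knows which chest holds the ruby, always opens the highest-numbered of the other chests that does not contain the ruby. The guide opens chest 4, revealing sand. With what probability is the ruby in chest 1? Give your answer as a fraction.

Apply Bayes' rule, conditioning on where the ruby actually is.
If it is in any of chests 1, 2, and 3 (prior 1/4 each): chest 4 is the highest-numbered option available, probability 1; weight (1/4)·1 = 1/4 each.
If it is in chest 4 (prior 1/4): the guide opened chest 4, so this case is ruled out; weight (1/4)·0 = 0.
The weights sum to 3/4.
So P(the ruby in chest 1 | the guide opened chest 4) = (1/4) / (3/4) = 1/3.

1/3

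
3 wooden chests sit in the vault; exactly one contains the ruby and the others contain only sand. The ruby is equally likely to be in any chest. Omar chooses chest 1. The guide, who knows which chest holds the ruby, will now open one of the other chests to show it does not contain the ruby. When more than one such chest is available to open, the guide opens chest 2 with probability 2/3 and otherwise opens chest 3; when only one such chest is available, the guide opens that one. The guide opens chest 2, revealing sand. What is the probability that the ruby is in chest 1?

2/5

Apply Bayes' rule, conditioning on where the ruby actually is.
If it is in chest 1 (prior 1/3): chest 2 is available, opened with probability 2/3; weight (1/3)·(2/3) = 2/9.
If it is in chest 2 (prior 1/3): the guide opened chest 2, so this case is ruled out; weight (1/3)·0 = 0.
If it is in chest 3 (prior 1/3): only chest 2 is available, probability 1; weight (1/3)·1 = 1/3.
The weights sum to 5/9.
So P(the ruby in chest 1 | the guide opened chest 2) = (2/9) / (5/9) = 2/5.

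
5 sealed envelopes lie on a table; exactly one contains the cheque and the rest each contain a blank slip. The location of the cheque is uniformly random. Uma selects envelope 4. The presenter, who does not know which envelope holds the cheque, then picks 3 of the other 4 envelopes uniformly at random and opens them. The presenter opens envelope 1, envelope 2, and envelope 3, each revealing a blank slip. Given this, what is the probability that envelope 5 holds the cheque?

1/2

Consider each possible location of the cheque in turn.
If it is in any of envelopes 1, 2, and 3 (prior 1/5 each): that envelope was opened and seen not to hold the prize — ruled out; weight (1/5)·0 = 0 each.
If it is in either of envelopes 4 and 5 (prior 1/5 each): the presenter picks exactly this set with probability 1/4 regardless, and none is the prize; weight (1/5)·(1/4) = 1/20 each.
The weights sum to 1/10.
So P(the cheque in envelope 5 | the presenter opened envelope 1, envelope 2, and envelope 3) = (1/20) / (1/10) = 1/2.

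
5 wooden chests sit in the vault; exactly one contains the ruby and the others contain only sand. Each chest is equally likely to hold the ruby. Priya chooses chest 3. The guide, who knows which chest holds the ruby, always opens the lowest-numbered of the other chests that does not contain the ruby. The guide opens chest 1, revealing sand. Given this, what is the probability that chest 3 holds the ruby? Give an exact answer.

Consider each possible location of the ruby in turn.
If it is in chest 1 (prior 1/5): the guide opened chest 1, so this case is ruled out; weight (1/5)·0 = 0.
If it is in any of chests 2, 3, 4, and 5 (prior 1/5 each): chest 1 is the lowest-numbered option available, probability 1; weight (1/5)·1 = 1/5 each.
The weights sum to 4/5.
So P(the ruby in chest 3 | the guide opened chest 1) = (1/5) / (4/5) = 1/4.

1/4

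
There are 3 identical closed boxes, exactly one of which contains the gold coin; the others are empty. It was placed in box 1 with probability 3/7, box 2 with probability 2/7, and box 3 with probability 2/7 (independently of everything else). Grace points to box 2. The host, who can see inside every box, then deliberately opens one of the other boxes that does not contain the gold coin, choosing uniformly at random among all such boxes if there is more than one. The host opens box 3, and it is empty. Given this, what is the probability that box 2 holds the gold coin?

1/4

Apply Bayes' rule, conditioning on where the gold coin actually is.
If it is in box 1 (prior 3/7): the host has no choice, probability 1; weight (3/7)·1 = 3/7.
If it is in box 2 (prior 2/7): the host has 2 equally likely choices, so probability 1/2; weight (2/7)·(1/2) = 1/7.
If it is in box 3 (prior 2/7): the host opened box 3, so this case is ruled out; weight (2/7)·0 = 0.
The weights sum to 4/7.
So P(the gold coin in box 2 | the host opened box 3) = (1/7) / (4/7) = 1/4.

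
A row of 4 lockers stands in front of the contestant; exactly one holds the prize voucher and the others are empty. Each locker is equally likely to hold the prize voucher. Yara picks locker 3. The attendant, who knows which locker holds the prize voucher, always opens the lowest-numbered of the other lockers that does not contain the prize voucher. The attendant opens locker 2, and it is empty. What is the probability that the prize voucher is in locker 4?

0

Apply Bayes' rule, conditioning on where the prize voucher actually is.
If it is in locker 1 (prior 1/4): locker 2 is the lowest-numbered option available, probability 1; weight (1/4)·1 = 1/4.
If it is in locker 2 (prior 1/4): the attendant opened locker 2, so this case is ruled out; weight (1/4)·0 = 0.
If it is in either of lockers 3 and 4 (prior 1/4 each): the attendant would have opened locker 1 instead, probability 0; weight (1/4)·0 = 0 each.
The weights sum to 1/4.
So P(the prize voucher in locker 4 | the attendant opened locker 2) = 0 / (1/4) = 0.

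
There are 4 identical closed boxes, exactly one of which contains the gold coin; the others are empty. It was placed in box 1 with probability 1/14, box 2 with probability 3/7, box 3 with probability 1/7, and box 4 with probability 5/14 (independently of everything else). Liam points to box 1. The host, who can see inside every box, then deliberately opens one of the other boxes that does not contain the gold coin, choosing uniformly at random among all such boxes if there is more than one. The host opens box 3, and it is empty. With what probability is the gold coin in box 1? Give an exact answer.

2/35

Consider each possible location of the gold coin in turn.
If it is in box 1 (prior 1/14): the host has 3 equally likely choices, so probability 1/3; weight (1/14)·(1/3) = 1/42.
If it is in box 2 (prior 3/7): the host has 2 equally likely choices, so probability 1/2; weight (3/7)·(1/2) = 3/14.
If it is in box 3 (prior 1/7): the host opened box 3, so this case is ruled out; weight (1/7)·0 = 0.
If it is in box 4 (prior 5/14): the host has 2 equally likely choices, so probability 1/2; weight (5/14)·(1/2) = 5/28.
The weights sum to 5/12.
So P(the gold coin in box 1 | the host opened box 3) = (1/42) / (5/12) = 2/35.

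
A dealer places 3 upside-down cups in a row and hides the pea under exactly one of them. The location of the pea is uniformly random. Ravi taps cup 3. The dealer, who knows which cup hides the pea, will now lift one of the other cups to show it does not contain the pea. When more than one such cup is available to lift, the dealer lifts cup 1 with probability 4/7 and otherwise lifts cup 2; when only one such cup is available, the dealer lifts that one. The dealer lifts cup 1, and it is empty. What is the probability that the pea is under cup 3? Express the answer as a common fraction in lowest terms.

Consider each possible location of the pea in turn.
If it is under cup 1 (prior 1/3): the dealer opened cup 1, so this case is ruled out; weight (1/3)·0 = 0.
If it is under cup 2 (prior 1/3): only cup 1 is available, probability 1; weight (1/3)·1 = 1/3.
If it is under cup 3 (prior 1/3): cup 1 is available, opened with probability 4/7; weight (1/3)·(4/7) = 4/21.
The weights sum to 11/21.
So P(the pea under cup 3 | the dealer opened cup 1) = (4/21) / (11/21) = 4/11.

4/11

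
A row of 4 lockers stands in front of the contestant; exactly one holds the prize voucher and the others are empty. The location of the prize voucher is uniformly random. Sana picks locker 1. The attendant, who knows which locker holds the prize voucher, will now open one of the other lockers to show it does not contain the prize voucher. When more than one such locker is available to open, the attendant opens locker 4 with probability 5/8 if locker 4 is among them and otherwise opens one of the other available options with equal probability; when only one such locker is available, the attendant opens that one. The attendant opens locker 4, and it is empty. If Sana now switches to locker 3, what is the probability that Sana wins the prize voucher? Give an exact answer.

Condition on the true location of the prize voucher.
If it is in any of lockers 1, 2, and 3 (prior 1/4 each): locker 4 is available, opened with probability 5/8; weight (1/4)·(5/8) = 5/32 each.
If it is in locker 4 (prior 1/4): the attendant opened locker 4, so this case is ruled out; weight (1/4)·0 = 0.
The weights sum to 15/32.
So P(the prize voucher in locker 3 | the attendant opened locker 4) = (5/32) / (15/32) = 1/3.

1/3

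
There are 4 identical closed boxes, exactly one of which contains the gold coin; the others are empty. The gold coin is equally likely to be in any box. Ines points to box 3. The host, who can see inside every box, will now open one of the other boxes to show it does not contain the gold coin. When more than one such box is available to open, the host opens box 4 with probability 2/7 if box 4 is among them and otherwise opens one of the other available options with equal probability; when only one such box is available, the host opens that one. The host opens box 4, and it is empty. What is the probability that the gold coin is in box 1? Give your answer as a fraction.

Consider each possible location of the gold coin in turn.
If it is in any of boxes 1, 2, and 3 (prior 1/4 each): box 4 is available, opened with probability 2/7; weight (1/4)·(2/7) = 1/14 each.
If it is in box 4 (prior 1/4): the host opened box 4, so this case is ruled out; weight (1/4)·0 = 0.
The weights sum to 3/14.
So P(the gold coin in box 1 | the host opened box 4) = (1/14) / (3/14) = 1/3.

1/3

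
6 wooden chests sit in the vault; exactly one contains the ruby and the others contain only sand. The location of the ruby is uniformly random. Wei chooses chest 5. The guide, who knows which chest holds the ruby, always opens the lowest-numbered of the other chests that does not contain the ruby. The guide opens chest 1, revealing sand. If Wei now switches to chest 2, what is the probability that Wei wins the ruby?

Apply Bayes' rule, conditioning on where the ruby actually is.
If it is in chest 1 (prior 1/6): the guide opened chest 1, so this case is ruled out; weight (1/6)·0 = 0.
If it is in any of chests 2, 3, 4, 5, and 6 (prior 1/6 each): chest 1 is the lowest-numbered option available, probability 1; weight (1/6)·1 = 1/6 each.
The weights sum to 5/6.
So P(the ruby in chest 2 | the guide opened chest 1) = (1/6) / (5/6) = 1/5.

1/5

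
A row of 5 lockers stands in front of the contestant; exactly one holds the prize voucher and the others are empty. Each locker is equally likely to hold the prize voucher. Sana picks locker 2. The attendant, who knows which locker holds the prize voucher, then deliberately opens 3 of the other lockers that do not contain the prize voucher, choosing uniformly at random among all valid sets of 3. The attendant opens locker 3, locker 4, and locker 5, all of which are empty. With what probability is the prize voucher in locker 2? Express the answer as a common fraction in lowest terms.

1/5

Condition on the true location of the prize voucher.
If it is in locker 1 (prior 1/5): the attendant has no choice, probability 1; weight (1/5)·1 = 1/5.
If it is in locker 2 (prior 1/5): the attendant has 4 equally likely choices, so probability 1/4; weight (1/5)·(1/4) = 1/20.
If it is in any of lockers 3, 4, and 5 (prior 1/5 each): that locker was opened and seen not to hold the prize — ruled out; weight (1/5)·0 = 0 each.
The weights sum to 1/4.
So P(the prize voucher in locker 2 | the attendant opened locker 3, locker 4, and locker 5) = (1/20) / (1/4) = 1/5.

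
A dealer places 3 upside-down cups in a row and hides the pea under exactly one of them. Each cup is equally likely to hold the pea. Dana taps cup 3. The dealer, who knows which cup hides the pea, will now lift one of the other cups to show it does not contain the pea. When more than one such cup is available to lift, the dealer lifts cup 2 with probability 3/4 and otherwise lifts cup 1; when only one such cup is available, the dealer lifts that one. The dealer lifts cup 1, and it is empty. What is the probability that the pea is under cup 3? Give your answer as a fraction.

1/5

Consider each possible location of the pea in turn.
If it is under cup 1 (prior 1/3): the dealer opened cup 1, so this case is ruled out; weight (1/3)·0 = 0.
If it is under cup 2 (prior 1/3): only cup 1 is available, probability 1; weight (1/3)·1 = 1/3.
If it is under cup 3 (prior 1/3): cup 2 is available but not opened, probability 1/4; weight (1/3)·(1/4) = 1/12.
The weights sum to 5/12.
So P(the pea under cup 3 | the dealer opened cup 1) = (1/12) / (5/12) = 1/5.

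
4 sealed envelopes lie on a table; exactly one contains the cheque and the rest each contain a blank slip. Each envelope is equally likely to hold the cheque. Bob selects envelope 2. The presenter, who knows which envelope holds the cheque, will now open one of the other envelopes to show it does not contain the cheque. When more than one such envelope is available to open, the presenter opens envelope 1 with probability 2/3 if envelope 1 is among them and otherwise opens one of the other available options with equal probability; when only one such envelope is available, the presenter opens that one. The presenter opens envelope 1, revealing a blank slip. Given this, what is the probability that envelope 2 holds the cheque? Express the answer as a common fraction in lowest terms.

Consider each possible location of the cheque in turn.
If it is in envelope 1 (prior 1/4): the presenter opened envelope 1, so this case is ruled out; weight (1/4)·0 = 0.
If it is in any of envelopes 2, 3, and 4 (prior 1/4 each): envelope 1 is available, opened with probability 2/3; weight (1/4)·(2/3) = 1/6 each.
The weights sum to 1/2.
So P(the cheque in envelope 2 | the presenter opened envelope 1) = (1/6) / (1/2) = 1/3.

1/3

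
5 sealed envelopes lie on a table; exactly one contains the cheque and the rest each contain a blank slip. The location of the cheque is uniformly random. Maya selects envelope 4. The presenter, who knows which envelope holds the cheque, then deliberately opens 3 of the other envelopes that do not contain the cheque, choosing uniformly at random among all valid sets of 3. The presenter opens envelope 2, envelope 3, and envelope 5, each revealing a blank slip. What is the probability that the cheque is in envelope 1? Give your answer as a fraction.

Condition on the true location of the cheque.
If it is in envelope 1 (prior 1/5): the presenter has no choice, probability 1; weight (1/5)·1 = 1/5.
If it is in any of envelopes 2, 3, and 5 (prior 1/5 each): that envelope was opened and seen not to hold the prize — ruled out; weight (1/5)·0 = 0 each.
If it is in envelope 4 (prior 1/5): the presenter has 4 equally likely choices, so probability 1/4; weight (1/5)·(1/4) = 1/20.
The weights sum to 1/4.
So P(the cheque in envelope 1 | the presenter opened envelope 2, envelope 3, and envelope 5) = (1/5) / (1/4) = 4/5.

4/5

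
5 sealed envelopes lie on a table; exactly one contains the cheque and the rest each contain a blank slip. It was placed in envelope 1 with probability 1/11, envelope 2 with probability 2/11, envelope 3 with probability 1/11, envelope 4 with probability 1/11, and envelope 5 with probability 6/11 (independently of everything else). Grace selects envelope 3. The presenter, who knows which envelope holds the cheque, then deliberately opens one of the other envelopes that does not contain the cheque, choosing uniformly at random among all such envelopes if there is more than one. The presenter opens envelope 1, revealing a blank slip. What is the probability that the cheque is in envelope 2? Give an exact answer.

Condition on the true location of the cheque.
If it is in envelope 1 (prior 1/11): the presenter opened envelope 1, so this case is ruled out; weight (1/11)·0 = 0.
If it is in envelope 2 (prior 2/11): the presenter has 3 equally likely choices, so probability 1/3; weight (2/11)·(1/3) = 2/33.
If it is in envelope 3 (prior 1/11): the presenter has 4 equally likely choices, so probability 1/4; weight (1/11)·(1/4) = 1/44.
If it is in envelope 4 (prior 1/11): the presenter has 3 equally likely choices, so probability 1/3; weight (1/11)·(1/3) = 1/33.
If it is in envelope 5 (prior 6/11): the presenter has 3 equally likely choices, so probability 1/3; weight (6/11)·(1/3) = 2/11.
The weights sum to 13/44.
So P(the cheque in envelope 2 | the presenter opened envelope 1) = (2/33) / (13/44) = 8/39.

8/39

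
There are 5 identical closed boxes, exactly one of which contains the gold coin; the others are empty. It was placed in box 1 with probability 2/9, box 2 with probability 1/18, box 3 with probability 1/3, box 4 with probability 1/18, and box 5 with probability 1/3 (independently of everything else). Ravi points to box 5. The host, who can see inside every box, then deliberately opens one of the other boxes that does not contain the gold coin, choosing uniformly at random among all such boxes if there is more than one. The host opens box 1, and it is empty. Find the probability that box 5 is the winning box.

Consider each possible location of the gold coin in turn.
If it is in box 1 (prior 2/9): the host opened box 1, so this case is ruled out; weight (2/9)·0 = 0.
If it is in either of boxes 2 and 4 (prior 1/18 each): the host has 3 equally likely choices, so probability 1/3; weight (1/18)·(1/3) = 1/54 each.
If it is in box 3 (prior 1/3): the host has 3 equally likely choices, so probability 1/3; weight (1/3)·(1/3) = 1/9.
If it is in box 5 (prior 1/3): the host has 4 equally likely choices, so probability 1/4; weight (1/3)·(1/4) = 1/12.
The weights sum to 25/108.
So P(the gold coin in box 5 | the host opened box 1) = (1/12) / (25/108) = 9/25.

9/25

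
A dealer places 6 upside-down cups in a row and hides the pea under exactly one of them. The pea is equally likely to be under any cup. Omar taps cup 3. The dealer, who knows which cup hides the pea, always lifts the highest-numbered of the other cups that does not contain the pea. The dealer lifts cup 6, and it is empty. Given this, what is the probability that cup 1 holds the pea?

Apply Bayes' rule, conditioning on where the pea actually is.
If it is under any of cups 1, 2, 3, 4, and 5 (prior 1/6 each): cup 6 is the highest-numbered option available, probability 1; weight (1/6)·1 = 1/6 each.
If it is under cup 6 (prior 1/6): the dealer opened cup 6, so this case is ruled out; weight (1/6)·0 = 0.
The weights sum to 5/6.
So P(the pea under cup 1 | the dealer opened cup 6) = (1/6) / (5/6) = 1/5.

1/5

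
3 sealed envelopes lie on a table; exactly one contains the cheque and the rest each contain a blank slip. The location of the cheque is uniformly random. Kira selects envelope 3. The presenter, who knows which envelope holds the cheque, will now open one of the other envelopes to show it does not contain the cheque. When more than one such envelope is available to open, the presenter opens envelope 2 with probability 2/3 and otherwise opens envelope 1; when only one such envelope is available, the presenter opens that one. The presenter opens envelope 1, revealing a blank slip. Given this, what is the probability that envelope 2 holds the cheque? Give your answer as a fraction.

3/4

Apply Bayes' rule, conditioning on where the cheque actually is.
If it is in envelope 1 (prior 1/3): the presenter opened envelope 1, so this case is ruled out; weight (1/3)·0 = 0.
If it is in envelope 2 (prior 1/3): only envelope 1 is available, probability 1; weight (1/3)·1 = 1/3.
If it is in envelope 3 (prior 1/3): envelope 2 is available but not opened, probability 1/3; weight (1/3)·(1/3) = 1/9.
The weights sum to 4/9.
So P(the cheque in envelope 2 | the presenter opened envelope 1) = (1/3) / (4/9) = 3/4.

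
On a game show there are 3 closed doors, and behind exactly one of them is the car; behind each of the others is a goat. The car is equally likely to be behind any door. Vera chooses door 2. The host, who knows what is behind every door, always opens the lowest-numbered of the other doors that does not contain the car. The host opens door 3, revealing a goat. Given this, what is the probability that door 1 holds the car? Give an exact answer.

1

Condition on the true location of the car.
If it is behind door 1 (prior 1/3): door 3 is the lowest-numbered option available, probability 1; weight (1/3)·1 = 1/3.
If it is behind door 2 (prior 1/3): the host would have opened door 1 instead, probability 0; weight (1/3)·0 = 0.
If it is behind door 3 (prior 1/3): the host opened door 3, so this case is ruled out; weight (1/3)·0 = 0.
The weights sum to 1/3.
So P(the car behind door 1 | the host opened door 3) = (1/3) / (1/3) = 1.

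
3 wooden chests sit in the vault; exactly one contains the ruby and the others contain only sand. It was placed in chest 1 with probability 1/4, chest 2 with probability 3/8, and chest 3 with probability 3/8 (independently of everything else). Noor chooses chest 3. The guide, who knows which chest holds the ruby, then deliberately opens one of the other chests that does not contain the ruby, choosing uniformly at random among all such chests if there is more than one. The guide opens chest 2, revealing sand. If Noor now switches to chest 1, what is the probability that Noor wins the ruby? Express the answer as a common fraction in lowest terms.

4/7

Apply Bayes' rule, conditioning on where the ruby actually is.
If it is in chest 1 (prior 1/4): the guide has no choice, probability 1; weight (1/4)·1 = 1/4.
If it is in chest 2 (prior 3/8): the guide opened chest 2, so this case is ruled out; weight (3/8)·0 = 0.
If it is in chest 3 (prior 3/8): the guide has 2 equally likely choices, so probability 1/2; weight (3/8)·(1/2) = 3/16.
The weights sum to 7/16.
So P(the ruby in chest 1 | the guide opened chest 2) = (1/4) / (7/16) = 4/7.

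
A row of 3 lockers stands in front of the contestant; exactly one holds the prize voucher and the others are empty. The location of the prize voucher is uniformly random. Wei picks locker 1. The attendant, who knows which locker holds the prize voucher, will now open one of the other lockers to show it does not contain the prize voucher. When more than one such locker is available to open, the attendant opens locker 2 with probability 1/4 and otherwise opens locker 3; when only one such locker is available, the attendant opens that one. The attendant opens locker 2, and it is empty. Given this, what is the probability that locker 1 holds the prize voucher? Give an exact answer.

1/5

Consider each possible location of the prize voucher in turn.
If it is in locker 1 (prior 1/3): locker 2 is available, opened with probability 1/4; weight (1/3)·(1/4) = 1/12.
If it is in locker 2 (prior 1/3): the attendant opened locker 2, so this case is ruled out; weight (1/3)·0 = 0.
If it is in locker 3 (prior 1/3): only locker 2 is available, probability 1; weight (1/3)·1 = 1/3.
The weights sum to 5/12.
So P(the prize voucher in locker 1 | the attendant opened locker 2) = (1/12) / (5/12) = 1/5.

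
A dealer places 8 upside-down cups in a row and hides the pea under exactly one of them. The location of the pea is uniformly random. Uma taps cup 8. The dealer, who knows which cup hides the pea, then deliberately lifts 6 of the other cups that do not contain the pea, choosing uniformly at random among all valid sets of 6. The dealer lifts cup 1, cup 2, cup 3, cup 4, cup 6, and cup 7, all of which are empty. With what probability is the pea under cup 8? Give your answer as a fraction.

Condition on the true location of the pea.
If it is under any of cups 1, 2, 3, 4, 6, and 7 (prior 1/8 each): that cup was opened and seen not to hold the prize — ruled out; weight (1/8)·0 = 0 each.
If it is under cup 5 (prior 1/8): the dealer has no choice, probability 1; weight (1/8)·1 = 1/8.
If it is under cup 8 (prior 1/8): the dealer has 7 equally likely choices, so probability 1/7; weight (1/8)·(1/7) = 1/56.
The weights sum to 1/7.
So P(the pea under cup 8 | the dealer opened cup 1, cup 2, cup 3, cup 4, cup 6, and cup 7) = (1/56) / (1/7) = 1/8.

1/8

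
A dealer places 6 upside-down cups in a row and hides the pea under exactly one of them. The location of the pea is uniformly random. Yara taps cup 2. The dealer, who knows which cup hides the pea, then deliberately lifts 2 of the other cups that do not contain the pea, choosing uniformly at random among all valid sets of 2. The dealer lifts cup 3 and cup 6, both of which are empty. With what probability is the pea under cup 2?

1/6

Consider each possible location of the pea in turn.
If it is under any of cups 1, 4, and 5 (prior 1/6 each): the dealer has 6 equally likely choices, so probability 1/6; weight (1/6)·(1/6) = 1/36 each.
If it is under cup 2 (prior 1/6): the dealer has 10 equally likely choices, so probability 1/10; weight (1/6)·(1/10) = 1/60.
If it is under either of cups 3 and 6 (prior 1/6 each): that cup was opened and seen not to hold the prize — ruled out; weight (1/6)·0 = 0 each.
The weights sum to 1/10.
So P(the pea under cup 2 | the dealer opened cup 3 and cup 6) = (1/60) / (1/10) = 1/6.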